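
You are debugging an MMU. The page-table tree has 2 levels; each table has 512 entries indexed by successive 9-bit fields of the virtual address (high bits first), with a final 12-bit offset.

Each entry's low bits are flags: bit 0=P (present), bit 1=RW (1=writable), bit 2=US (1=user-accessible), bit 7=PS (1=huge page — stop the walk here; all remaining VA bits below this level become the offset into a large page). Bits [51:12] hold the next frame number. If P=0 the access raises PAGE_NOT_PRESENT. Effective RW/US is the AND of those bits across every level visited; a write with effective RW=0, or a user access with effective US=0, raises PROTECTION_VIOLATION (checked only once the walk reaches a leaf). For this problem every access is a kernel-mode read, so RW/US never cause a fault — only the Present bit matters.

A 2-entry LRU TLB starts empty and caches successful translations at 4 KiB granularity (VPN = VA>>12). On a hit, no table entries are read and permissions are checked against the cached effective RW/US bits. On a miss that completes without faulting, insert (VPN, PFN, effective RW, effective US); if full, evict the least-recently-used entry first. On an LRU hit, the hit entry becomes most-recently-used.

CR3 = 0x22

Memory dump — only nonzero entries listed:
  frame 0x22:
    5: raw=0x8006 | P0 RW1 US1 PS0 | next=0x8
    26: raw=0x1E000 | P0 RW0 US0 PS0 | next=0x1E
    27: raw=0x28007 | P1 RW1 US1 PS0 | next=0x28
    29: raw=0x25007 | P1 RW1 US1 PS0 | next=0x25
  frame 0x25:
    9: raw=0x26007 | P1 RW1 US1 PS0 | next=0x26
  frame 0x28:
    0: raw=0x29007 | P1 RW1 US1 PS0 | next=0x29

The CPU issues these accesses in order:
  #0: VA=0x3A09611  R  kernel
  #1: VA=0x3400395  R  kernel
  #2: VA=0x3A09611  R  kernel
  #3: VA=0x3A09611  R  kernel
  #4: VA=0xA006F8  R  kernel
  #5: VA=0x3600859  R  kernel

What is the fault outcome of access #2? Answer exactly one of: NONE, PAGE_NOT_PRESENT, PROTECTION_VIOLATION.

Trace:
#0 VA=0x3A09611 (r,kernel):
  L0: frame=0x22 idx=29 entry=0x25007 [P=1 RW=1 US=1 PS=0]
  L1: frame=0x25 idx=9 entry=0x26007 [P=1 RW=1 US=1 PS=0]
  → PA=0x26611  (2 entries read)
#1 VA=0x3400395 (r,kernel):
  L0: frame=0x22 idx=26 entry=0x1E000 [P=0 RW=0 US=0 PS=0]
  ✗ PAGE_NOT_PRESENT  [1 reads]
#2 VA=0x3A09611 (r,kernel):
  TLB hit vpn=0x3A09 → PA=0x26611
#3 VA=0x3A09611 (r,kernel):
  TLB hit vpn=0x3A09 → PA=0x26611
#4 VA=0xA006F8 (r,kernel):
  L0: frame=0x22 idx=5 entry=0x8006 [P=0 RW=1 US=1 PS=0]
  ✗ PAGE_NOT_PRESENT  [1 reads]
#5 VA=0x3600859 (r,kernel):
  L0: frame=0x22 idx=27 entry=0x28007 [P=1 RW=1 US=1 PS=0]
  L1: frame=0x28 idx=0 entry=0x29007 [P=1 RW=1 US=1 PS=0]
  → PA=0x29859  (2 entries read)

Access #2 fault: NONE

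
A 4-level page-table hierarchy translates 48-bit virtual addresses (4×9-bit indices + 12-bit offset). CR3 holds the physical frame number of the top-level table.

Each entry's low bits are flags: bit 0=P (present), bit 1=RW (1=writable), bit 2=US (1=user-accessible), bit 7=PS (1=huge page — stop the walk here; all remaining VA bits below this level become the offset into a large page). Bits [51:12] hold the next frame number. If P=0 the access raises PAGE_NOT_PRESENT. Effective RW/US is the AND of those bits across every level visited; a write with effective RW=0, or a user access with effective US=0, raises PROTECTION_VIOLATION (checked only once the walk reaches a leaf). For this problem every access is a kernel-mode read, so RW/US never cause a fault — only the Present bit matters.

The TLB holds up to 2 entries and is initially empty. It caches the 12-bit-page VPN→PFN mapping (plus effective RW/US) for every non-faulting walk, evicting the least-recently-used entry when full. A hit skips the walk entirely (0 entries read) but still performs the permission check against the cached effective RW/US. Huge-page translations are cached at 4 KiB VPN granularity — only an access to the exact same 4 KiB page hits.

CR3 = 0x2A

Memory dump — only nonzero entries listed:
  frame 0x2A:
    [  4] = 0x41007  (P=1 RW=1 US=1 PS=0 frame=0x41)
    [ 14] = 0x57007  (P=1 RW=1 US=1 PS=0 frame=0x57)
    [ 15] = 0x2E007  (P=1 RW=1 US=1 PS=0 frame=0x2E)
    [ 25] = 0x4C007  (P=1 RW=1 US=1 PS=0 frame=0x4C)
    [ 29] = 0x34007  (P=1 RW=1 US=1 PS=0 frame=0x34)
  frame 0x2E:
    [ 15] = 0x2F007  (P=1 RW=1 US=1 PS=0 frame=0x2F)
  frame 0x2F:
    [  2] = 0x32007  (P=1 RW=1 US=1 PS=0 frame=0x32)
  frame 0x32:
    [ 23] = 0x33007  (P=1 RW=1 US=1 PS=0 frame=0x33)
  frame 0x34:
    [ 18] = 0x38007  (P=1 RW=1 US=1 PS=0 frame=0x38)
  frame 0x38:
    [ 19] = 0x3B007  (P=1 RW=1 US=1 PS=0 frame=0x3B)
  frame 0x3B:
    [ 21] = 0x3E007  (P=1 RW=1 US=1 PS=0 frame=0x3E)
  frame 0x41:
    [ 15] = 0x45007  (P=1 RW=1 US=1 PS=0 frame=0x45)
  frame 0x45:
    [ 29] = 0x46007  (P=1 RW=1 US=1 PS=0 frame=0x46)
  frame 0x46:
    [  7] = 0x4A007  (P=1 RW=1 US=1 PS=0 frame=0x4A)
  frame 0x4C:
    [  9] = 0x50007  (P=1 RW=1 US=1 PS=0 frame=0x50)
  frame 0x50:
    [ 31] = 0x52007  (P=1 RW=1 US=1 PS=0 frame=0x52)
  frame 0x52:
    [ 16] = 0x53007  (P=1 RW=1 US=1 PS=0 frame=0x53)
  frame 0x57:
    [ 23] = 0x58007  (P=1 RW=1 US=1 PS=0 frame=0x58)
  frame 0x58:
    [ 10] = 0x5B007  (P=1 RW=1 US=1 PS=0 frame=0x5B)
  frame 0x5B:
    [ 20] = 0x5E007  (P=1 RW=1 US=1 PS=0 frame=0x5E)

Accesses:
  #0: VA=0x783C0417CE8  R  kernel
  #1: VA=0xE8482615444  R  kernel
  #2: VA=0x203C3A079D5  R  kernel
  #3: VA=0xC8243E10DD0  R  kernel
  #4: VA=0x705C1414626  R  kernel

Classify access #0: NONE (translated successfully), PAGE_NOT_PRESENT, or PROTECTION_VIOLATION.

Trace:
#0 VA=0x783C0417CE8 (r,kernel):
  L0: frame=0x2A idx=15 entry=0x2E007 [P=1 RW=1 US=1 PS=0]
  L1: frame=0x2E idx=15 entry=0x2F007 [P=1 RW=1 US=1 PS=0]
  L2: frame=0x2F idx=2 entry=0x32007 [P=1 RW=1 US=1 PS=0]
  L3: frame=0x32 idx=23 entry=0x33007 [P=1 RW=1 US=1 PS=0]
  → PA=0x33CE8  (4 entries read)
#1 VA=0xE8482615444 (r,kernel):
  L0: frame=0x2A idx=29 entry=0x34007 [P=1 RW=1 US=1 PS=0]
  L1: frame=0x34 idx=18 entry=0x38007 [P=1 RW=1 US=1 PS=0]
  L2: frame=0x38 idx=19 entry=0x3B007 [P=1 RW=1 US=1 PS=0]
  L3: frame=0x3B idx=21 entry=0x3E007 [P=1 RW=1 US=1 PS=0]
  → PA=0x3E444  (4 entries read)
#2 VA=0x203C3A079D5 (r,kernel):
  L0: frame=0x2A idx=4 entry=0x41007 [P=1 RW=1 US=1 PS=0]
  L1: frame=0x41 idx=15 entry=0x45007 [P=1 RW=1 US=1 PS=0]
  L2: frame=0x45 idx=29 entry=0x46007 [P=1 RW=1 US=1 PS=0]
  L3: frame=0x46 idx=7 entry=0x4A007 [P=1 RW=1 US=1 PS=0]
  → PA=0x4A9D5  (4 entries read)
#3 VA=0xC8243E10DD0 (r,kernel):
  L0: frame=0x2A idx=25 entry=0x4C007 [P=1 RW=1 US=1 PS=0]
  L1: frame=0x4C idx=9 entry=0x50007 [P=1 RW=1 US=1 PS=0]
  L2: frame=0x50 idx=31 entry=0x52007 [P=1 RW=1 US=1 PS=0]
  L3: frame=0x52 idx=16 entry=0x53007 [P=1 RW=1 US=1 PS=0]
  → PA=0x53DD0  (4 entries read)
#4 VA=0x705C1414626 (r,kernel):
  L0: frame=0x2A idx=14 entry=0x57007 [P=1 RW=1 US=1 PS=0]
  L1: frame=0x57 idx=23 entry=0x58007 [P=1 RW=1 US=1 PS=0]
  L2: frame=0x58 idx=10 entry=0x5B007 [P=1 RW=1 US=1 PS=0]
  L3: frame=0x5B idx=20 entry=0x5E007 [P=1 RW=1 US=1 PS=0]
  → PA=0x5E626  (4 entries read)

Access #0 fault: NONE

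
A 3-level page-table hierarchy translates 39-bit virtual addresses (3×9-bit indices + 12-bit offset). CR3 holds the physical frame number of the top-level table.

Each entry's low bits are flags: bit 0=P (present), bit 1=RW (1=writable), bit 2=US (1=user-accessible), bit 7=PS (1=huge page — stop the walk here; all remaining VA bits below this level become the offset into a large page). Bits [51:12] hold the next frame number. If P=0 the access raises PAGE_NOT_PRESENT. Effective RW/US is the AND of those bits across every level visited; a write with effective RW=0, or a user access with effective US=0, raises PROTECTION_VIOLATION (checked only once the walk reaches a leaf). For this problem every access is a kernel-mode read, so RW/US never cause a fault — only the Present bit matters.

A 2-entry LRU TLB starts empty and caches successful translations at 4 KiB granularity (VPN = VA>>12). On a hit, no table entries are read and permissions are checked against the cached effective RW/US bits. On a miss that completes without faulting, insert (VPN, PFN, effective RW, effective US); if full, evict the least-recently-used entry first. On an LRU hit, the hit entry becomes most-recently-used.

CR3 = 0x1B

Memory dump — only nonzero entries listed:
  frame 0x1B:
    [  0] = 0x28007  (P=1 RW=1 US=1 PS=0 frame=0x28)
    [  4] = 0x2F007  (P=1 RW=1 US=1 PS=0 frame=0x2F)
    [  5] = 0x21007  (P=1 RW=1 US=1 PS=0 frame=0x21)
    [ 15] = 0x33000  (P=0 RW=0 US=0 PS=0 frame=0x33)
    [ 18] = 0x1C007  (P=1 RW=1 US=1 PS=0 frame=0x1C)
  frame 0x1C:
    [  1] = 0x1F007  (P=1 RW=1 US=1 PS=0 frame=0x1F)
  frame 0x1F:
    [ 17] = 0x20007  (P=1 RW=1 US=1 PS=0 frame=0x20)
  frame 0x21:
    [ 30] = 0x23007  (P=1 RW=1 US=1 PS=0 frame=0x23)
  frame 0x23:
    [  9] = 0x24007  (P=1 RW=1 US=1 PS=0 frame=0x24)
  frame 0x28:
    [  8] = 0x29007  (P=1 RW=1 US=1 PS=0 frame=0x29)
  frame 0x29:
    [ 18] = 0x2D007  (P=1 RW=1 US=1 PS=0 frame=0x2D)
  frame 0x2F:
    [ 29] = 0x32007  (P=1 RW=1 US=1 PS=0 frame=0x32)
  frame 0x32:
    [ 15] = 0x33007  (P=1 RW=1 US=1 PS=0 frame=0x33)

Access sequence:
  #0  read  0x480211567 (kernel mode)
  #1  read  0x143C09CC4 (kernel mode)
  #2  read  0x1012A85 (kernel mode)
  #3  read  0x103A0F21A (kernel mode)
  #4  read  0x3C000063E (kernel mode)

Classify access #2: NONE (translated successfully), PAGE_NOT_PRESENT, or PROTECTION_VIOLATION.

Per-access translation:
#0 VA=0x480211567 (r,kernel):
  [0] read 0x1B idx=18: raw=0x1C007 flags P=1 W=1 U=1 S=0
  [1] read 0x1C idx=1: raw=0x1F007 flags P=1 W=1 U=1 S=0
  [2] read 0x1F idx=17: raw=0x20007 flags P=1 W=1 U=1 S=0
  ⇒ phys 0x20567  [3 reads]
#1 VA=0x143C09CC4 (r,kernel):
  [0] read 0x1B idx=5: raw=0x21007 flags P=1 W=1 U=1 S=0
  [1] read 0x21 idx=30: raw=0x23007 flags P=1 W=1 U=1 S=0
  [2] read 0x23 idx=9: raw=0x24007 flags P=1 W=1 U=1 S=0
  ⇒ phys 0x24CC4  [3 reads]
#2 VA=0x1012A85 (r,kernel):
  [0] read 0x1B idx=0: raw=0x28007 flags P=1 W=1 U=1 S=0
  [1] read 0x28 idx=8: raw=0x29007 flags P=1 W=1 U=1 S=0
  [2] read 0x29 idx=18: raw=0x2D007 flags P=1 W=1 U=1 S=0
  ⇒ phys 0x2DA85  [3 reads]
#3 VA=0x103A0F21A (r,kernel):
  [0] read 0x1B idx=4: raw=0x2F007 flags P=1 W=1 U=1 S=0
  [1] read 0x2F idx=29: raw=0x32007 flags P=1 W=1 U=1 S=0
  [2] read 0x32 idx=15: raw=0x33007 flags P=1 W=1 U=1 S=0
  ⇒ phys 0x3321A  [3 reads]
#4 VA=0x3C000063E (r,kernel):
  [0] read 0x1B idx=15: raw=0x33000 flags P=0 W=0 U=0 S=0
  ✗ PAGE_NOT_PRESENT  [1 reads]

Access #2 fault: NONE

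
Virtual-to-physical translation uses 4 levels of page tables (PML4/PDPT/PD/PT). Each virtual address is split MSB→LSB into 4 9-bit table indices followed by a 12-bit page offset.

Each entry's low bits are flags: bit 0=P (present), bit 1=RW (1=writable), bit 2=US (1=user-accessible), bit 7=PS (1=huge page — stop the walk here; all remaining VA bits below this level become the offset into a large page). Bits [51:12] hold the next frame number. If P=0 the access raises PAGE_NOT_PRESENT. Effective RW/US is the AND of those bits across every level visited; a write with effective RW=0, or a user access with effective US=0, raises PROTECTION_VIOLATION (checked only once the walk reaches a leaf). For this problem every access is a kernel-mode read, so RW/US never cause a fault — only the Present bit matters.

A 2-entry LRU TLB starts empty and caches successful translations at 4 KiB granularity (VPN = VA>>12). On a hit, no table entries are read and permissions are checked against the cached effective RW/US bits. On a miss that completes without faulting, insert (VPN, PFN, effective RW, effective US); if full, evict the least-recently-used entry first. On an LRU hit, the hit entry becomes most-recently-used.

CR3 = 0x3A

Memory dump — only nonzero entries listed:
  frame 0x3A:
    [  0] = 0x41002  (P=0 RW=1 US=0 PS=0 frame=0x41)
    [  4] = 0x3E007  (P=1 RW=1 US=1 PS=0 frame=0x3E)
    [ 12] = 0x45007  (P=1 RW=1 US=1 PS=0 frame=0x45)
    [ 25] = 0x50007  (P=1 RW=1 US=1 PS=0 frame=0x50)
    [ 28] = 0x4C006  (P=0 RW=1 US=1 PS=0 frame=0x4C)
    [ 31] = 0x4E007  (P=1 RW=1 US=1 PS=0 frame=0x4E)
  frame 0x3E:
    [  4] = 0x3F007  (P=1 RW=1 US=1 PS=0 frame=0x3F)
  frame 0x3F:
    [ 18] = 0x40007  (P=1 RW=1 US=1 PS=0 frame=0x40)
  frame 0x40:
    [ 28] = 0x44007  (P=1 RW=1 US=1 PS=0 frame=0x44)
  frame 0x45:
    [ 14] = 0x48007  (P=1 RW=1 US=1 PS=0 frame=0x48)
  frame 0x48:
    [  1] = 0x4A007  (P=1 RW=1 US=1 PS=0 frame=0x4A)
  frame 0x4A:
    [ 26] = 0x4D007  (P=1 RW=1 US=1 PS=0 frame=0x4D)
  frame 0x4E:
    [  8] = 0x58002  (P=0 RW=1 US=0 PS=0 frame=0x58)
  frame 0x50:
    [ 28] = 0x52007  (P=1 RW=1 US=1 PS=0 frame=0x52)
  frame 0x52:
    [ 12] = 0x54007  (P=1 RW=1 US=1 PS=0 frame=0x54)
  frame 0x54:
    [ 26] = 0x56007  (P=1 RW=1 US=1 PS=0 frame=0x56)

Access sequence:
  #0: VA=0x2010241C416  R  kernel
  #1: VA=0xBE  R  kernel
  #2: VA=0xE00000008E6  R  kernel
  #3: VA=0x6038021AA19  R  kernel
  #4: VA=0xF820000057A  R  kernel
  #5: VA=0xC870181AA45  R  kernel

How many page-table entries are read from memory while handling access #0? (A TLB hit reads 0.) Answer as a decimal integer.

Per-access translation:
#0 VA=0x2010241C416 (r,kernel):
  [0] read 0x3A idx=4: raw=0x3E007 flags P=1 W=1 U=1 S=0
  [1] read 0x3E idx=4: raw=0x3F007 flags P=1 W=1 U=1 S=0
  [2] read 0x3F idx=18: raw=0x40007 flags P=1 W=1 U=1 S=0
  [3] read 0x40 idx=28: raw=0x44007 flags P=1 W=1 U=1 S=0
  ✓ 0x44416  — 4 lookups
#1 VA=0xBE (r,kernel):
  [0] read 0x3A idx=0: raw=0x41002 flags P=0 W=1 U=0 S=0
  → PAGE_NOT_PRESENT  (1 entries read)
#2 VA=0xE00000008E6 (r,kernel):
  [0] read 0x3A idx=28: raw=0x4C006 flags P=0 W=1 U=1 S=0
  → PAGE_NOT_PRESENT  (1 entries read)
#3 VA=0x6038021AA19 (r,kernel):
  [0] read 0x3A idx=12: raw=0x45007 flags P=1 W=1 U=1 S=0
  [1] read 0x45 idx=14: raw=0x48007 flags P=1 W=1 U=1 S=0
  [2] read 0x48 idx=1: raw=0x4A007 flags P=1 W=1 U=1 S=0
  [3] read 0x4A idx=26: raw=0x4D007 flags P=1 W=1 U=1 S=0
  ✓ 0x4DA19  — 4 lookups
#4 VA=0xF820000057A (r,kernel):
  [0] read 0x3A idx=31: raw=0x4E007 flags P=1 W=1 U=1 S=0
  [1] read 0x4E idx=8: raw=0x58002 flags P=0 W=1 U=0 S=0
  → PAGE_NOT_PRESENT  (2 entries read)
#5 VA=0xC870181AA45 (r,kernel):
  [0] read 0x3A idx=25: raw=0x50007 flags P=1 W=1 U=1 S=0
  [1] read 0x50 idx=28: raw=0x52007 flags P=1 W=1 U=1 S=0
  [2] read 0x52 idx=12: raw=0x54007 flags P=1 W=1 U=1 S=0
  [3] read 0x54 idx=26: raw=0x56007 flags P=1 W=1 U=1 S=0
  ✓ 0x56A45  — 4 lookups

Entries read for #0: 4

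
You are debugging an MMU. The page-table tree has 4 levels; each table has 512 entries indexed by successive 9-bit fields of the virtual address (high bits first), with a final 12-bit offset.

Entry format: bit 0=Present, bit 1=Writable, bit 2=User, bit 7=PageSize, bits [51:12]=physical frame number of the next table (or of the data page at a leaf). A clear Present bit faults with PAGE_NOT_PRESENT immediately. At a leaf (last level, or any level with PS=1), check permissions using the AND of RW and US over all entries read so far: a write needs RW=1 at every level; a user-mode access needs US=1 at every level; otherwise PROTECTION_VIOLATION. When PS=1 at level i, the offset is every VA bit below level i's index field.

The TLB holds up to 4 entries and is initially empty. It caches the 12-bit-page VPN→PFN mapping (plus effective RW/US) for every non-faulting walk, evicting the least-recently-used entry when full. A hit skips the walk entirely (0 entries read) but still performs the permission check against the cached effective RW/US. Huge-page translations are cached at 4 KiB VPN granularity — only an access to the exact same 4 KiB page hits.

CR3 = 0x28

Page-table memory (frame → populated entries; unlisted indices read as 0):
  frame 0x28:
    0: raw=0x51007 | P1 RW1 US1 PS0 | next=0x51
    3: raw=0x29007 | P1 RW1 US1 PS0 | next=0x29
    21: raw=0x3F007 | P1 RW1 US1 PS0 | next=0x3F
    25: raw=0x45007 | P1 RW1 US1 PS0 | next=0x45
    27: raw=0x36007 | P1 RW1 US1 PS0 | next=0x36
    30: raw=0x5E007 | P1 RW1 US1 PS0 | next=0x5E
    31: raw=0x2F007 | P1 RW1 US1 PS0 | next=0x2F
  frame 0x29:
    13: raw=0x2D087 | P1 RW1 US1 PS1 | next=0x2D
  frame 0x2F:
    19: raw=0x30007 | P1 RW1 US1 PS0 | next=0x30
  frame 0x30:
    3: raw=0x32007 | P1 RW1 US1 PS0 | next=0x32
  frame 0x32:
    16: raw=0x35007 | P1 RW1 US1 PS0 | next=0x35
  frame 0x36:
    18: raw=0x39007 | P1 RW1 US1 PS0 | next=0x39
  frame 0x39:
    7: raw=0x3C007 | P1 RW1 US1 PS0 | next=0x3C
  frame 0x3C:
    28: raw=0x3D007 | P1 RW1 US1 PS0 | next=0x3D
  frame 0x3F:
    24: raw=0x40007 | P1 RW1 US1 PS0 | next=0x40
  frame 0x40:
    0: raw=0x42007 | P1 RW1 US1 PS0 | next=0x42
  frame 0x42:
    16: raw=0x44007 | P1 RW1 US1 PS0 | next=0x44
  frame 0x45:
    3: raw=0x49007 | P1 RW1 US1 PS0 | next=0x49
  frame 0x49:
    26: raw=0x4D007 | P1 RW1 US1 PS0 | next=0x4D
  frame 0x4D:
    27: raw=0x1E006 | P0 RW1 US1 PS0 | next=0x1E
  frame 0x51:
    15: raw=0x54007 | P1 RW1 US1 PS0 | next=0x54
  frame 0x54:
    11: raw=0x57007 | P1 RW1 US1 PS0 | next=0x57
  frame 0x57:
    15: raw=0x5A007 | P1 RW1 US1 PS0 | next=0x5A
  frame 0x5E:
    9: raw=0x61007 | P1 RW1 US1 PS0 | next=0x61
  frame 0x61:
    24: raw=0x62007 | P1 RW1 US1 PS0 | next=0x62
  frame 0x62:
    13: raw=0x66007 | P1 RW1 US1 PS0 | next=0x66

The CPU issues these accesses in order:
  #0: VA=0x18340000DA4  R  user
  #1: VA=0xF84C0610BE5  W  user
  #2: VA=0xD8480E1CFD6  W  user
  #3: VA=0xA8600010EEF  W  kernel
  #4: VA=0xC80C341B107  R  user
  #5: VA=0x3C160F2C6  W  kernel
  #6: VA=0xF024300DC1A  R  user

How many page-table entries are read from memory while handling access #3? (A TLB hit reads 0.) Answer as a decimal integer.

Walk each access:
#0 VA=0x18340000DA4 (r,user):
  L0: frame=0x28 idx=3 entry=0x29007 [P=1 RW=1 US=1 PS=0]
  L1: frame=0x29 idx=13 entry=0x2D087 [P=1 RW=1 US=1 PS=1]
  ⇒ phys 0x2DDA4 (huge @L1)  [2 reads]
#1 VA=0xF84C0610BE5 (w,user):
  L0: frame=0x28 idx=31 entry=0x2F007 [P=1 RW=1 US=1 PS=0]
  L1: frame=0x2F idx=19 entry=0x30007 [P=1 RW=1 US=1 PS=0]
  L2: frame=0x30 idx=3 entry=0x32007 [P=1 RW=1 US=1 PS=0]
  L3: frame=0x32 idx=16 entry=0x35007 [P=1 RW=1 US=1 PS=0]
  ⇒ phys 0x35BE5  [4 reads]
#2 VA=0xD8480E1CFD6 (w,user):
  L0: frame=0x28 idx=27 entry=0x36007 [P=1 RW=1 US=1 PS=0]
  L1: frame=0x36 idx=18 entry=0x39007 [P=1 RW=1 US=1 PS=0]
  L2: frame=0x39 idx=7 entry=0x3C007 [P=1 RW=1 US=1 PS=0]
  L3: frame=0x3C idx=28 entry=0x3D007 [P=1 RW=1 US=1 PS=0]
  ⇒ phys 0x3DFD6  [4 reads]
#3 VA=0xA8600010EEF (w,kernel):
  L0: frame=0x28 idx=21 entry=0x3F007 [P=1 RW=1 US=1 PS=0]
  L1: frame=0x3F idx=24 entry=0x40007 [P=1 RW=1 US=1 PS=0]
  L2: frame=0x40 idx=0 entry=0x42007 [P=1 RW=1 US=1 PS=0]
  L3: frame=0x42 idx=16 entry=0x44007 [P=1 RW=1 US=1 PS=0]
  ⇒ phys 0x44EEF  [4 reads]
#4 VA=0xC80C341B107 (r,user):
  L0: frame=0x28 idx=25 entry=0x45007 [P=1 RW=1 US=1 PS=0]
  L1: frame=0x45 idx=3 entry=0x49007 [P=1 RW=1 US=1 PS=0]
  L2: frame=0x49 idx=26 entry=0x4D007 [P=1 RW=1 US=1 PS=0]
  L3: frame=0x4D idx=27 entry=0x1E006 [P=0 RW=1 US=1 PS=0]
  ⇒ fault: PAGE_NOT_PRESENT  — 4 lookups
#5 VA=0x3C160F2C6 (w,kernel):
  L0: frame=0x28 idx=0 entry=0x51007 [P=1 RW=1 US=1 PS=0]
  L1: frame=0x51 idx=15 entry=0x54007 [P=1 RW=1 US=1 PS=0]
  L2: frame=0x54 idx=11 entry=0x57007 [P=1 RW=1 US=1 PS=0]
  L3: frame=0x57 idx=15 entry=0x5A007 [P=1 RW=1 US=1 PS=0]
  ⇒ phys 0x5A2C6  [4 reads]
#6 VA=0xF024300DC1A (r,user):
  L0: frame=0x28 idx=30 entry=0x5E007 [P=1 RW=1 US=1 PS=0]
  L1: frame=0x5E idx=9 entry=0x61007 [P=1 RW=1 US=1 PS=0]
  L2: frame=0x61 idx=24 entry=0x62007 [P=1 RW=1 US=1 PS=0]
  L3: frame=0x62 idx=13 entry=0x66007 [P=1 RW=1 US=1 PS=0]
  ⇒ phys 0x66C1A  [4 reads]

Entries read for #3: 4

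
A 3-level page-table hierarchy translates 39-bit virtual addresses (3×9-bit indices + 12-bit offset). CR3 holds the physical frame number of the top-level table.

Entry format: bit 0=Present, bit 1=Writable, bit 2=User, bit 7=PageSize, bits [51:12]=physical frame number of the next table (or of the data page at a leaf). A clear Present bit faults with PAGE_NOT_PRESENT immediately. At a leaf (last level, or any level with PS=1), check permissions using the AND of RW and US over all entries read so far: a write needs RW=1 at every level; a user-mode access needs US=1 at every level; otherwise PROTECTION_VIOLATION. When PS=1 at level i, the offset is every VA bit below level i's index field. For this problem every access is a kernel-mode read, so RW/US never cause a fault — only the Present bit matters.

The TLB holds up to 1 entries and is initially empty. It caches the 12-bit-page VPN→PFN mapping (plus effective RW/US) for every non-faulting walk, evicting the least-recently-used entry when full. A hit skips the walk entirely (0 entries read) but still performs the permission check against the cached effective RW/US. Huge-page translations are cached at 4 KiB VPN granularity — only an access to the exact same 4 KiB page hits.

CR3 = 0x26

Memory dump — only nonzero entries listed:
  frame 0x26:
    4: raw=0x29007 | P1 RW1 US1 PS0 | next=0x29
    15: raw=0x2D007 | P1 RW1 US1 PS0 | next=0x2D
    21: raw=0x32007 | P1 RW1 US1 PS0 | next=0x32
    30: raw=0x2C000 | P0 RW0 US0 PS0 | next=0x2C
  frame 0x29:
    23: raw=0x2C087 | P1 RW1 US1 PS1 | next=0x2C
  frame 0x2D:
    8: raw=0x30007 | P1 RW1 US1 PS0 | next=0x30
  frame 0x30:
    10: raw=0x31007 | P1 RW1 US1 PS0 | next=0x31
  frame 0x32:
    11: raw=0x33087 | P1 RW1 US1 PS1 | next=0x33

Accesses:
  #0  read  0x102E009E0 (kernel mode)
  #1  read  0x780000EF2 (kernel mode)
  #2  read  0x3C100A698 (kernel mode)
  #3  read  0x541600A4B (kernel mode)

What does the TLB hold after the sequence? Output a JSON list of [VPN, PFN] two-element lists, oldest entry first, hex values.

Walk each access:
#0 VA=0x102E009E0 (r,kernel):
  [0] read 0x26 idx=4: raw=0x29007 flags P=1 W=1 U=1 S=0
  [1] read 0x29 idx=23: raw=0x2C087 flags P=1 W=1 U=1 S=1
  ✓ 0x2C9E0 (huge @L1)  — 2 lookups
#1 VA=0x780000EF2 (r,kernel):
  [0] read 0x26 idx=30: raw=0x2C000 flags P=0 W=0 U=0 S=0
  ✗ PAGE_NOT_PRESENT  [1 reads]
#2 VA=0x3C100A698 (r,kernel):
  [0] read 0x26 idx=15: raw=0x2D007 flags P=1 W=1 U=1 S=0
  [1] read 0x2D idx=8: raw=0x30007 flags P=1 W=1 U=1 S=0
  [2] read 0x30 idx=10: raw=0x31007 flags P=1 W=1 U=1 S=0
  ✓ 0x31698  — 3 lookups
#3 VA=0x541600A4B (r,kernel):
  [0] read 0x26 idx=21: raw=0x32007 flags P=1 W=1 U=1 S=0
  [1] read 0x32 idx=11: raw=0x33087 flags P=1 W=1 U=1 S=1
  ✓ 0x33A4B (huge @L1)  — 2 lookups

TLB: [["0x541600", "0x33"]]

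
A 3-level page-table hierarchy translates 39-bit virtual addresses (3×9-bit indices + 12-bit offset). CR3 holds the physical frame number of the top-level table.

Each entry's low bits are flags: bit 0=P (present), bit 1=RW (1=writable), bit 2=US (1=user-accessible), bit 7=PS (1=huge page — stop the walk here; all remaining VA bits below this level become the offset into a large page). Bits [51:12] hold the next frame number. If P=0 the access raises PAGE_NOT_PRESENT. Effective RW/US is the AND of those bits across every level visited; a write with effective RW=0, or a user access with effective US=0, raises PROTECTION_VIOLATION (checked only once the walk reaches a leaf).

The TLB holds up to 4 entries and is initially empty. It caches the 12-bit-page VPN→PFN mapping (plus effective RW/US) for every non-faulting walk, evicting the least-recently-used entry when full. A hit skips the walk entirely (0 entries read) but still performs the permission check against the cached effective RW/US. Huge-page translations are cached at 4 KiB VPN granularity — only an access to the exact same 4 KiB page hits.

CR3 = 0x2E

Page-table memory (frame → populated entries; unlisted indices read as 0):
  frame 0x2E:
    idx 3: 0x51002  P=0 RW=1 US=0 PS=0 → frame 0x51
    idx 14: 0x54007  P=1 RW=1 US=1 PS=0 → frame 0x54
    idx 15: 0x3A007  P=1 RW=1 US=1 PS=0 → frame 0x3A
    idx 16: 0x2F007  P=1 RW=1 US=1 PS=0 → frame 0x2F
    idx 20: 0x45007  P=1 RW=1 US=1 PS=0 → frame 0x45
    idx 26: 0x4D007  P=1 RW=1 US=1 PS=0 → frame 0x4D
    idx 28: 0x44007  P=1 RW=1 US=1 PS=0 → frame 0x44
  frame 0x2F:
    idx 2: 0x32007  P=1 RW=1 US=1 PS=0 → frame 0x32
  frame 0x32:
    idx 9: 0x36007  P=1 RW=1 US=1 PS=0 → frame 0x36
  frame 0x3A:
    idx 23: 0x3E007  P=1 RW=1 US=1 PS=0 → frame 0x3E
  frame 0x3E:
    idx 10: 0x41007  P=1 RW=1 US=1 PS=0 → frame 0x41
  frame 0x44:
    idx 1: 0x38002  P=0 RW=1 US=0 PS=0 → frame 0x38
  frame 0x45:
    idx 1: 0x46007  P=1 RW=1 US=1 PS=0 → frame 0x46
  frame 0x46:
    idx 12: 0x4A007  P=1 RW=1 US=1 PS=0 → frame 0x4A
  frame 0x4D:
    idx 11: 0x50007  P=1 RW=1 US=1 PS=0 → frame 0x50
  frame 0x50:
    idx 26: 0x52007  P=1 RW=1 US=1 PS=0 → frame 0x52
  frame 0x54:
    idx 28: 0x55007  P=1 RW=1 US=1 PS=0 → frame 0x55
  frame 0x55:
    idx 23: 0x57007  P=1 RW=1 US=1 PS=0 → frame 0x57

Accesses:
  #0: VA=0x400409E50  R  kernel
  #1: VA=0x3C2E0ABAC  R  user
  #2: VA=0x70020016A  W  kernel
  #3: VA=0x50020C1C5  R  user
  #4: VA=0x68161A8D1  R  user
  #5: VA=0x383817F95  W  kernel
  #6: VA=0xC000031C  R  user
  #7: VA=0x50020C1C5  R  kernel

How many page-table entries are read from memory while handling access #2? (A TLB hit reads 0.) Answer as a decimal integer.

Walk each access:
#0 VA=0x400409E50 (r,kernel):
  L0 @0x2E[16] → 0x2F007  P=1,RW=1,US=1,PS=0
  L1 @0x2F[2] → 0x32007  P=1,RW=1,US=1,PS=0
  L2 @0x32[9] → 0x36007  P=1,RW=1,US=1,PS=0
  ✓ 0x36E50  — 3 lookups
#1 VA=0x3C2E0ABAC (r,user):
  L0 @0x2E[15] → 0x3A007  P=1,RW=1,US=1,PS=0
  L1 @0x3A[23] → 0x3E007  P=1,RW=1,US=1,PS=0
  L2 @0x3E[10] → 0x41007  P=1,RW=1,US=1,PS=0
  ✓ 0x41BAC  — 3 lookups
#2 VA=0x70020016A (w,kernel):
  L0 @0x2E[28] → 0x44007  P=1,RW=1,US=1,PS=0
  L1 @0x44[1] → 0x38002  P=0,RW=1,US=0,PS=0
  ⇒ fault: PAGE_NOT_PRESENT  — 2 lookups
#3 VA=0x50020C1C5 (r,user):
  L0 @0x2E[20] → 0x45007  P=1,RW=1,US=1,PS=0
  L1 @0x45[1] → 0x46007  P=1,RW=1,US=1,PS=0
  L2 @0x46[12] → 0x4A007  P=1,RW=1,US=1,PS=0
  ✓ 0x4A1C5  — 3 lookups
#4 VA=0x68161A8D1 (r,user):
  L0 @0x2E[26] → 0x4D007  P=1,RW=1,US=1,PS=0
  L1 @0x4D[11] → 0x50007  P=1,RW=1,US=1,PS=0
  L2 @0x50[26] → 0x52007  P=1,RW=1,US=1,PS=0
  ✓ 0x528D1  — 3 lookups
#5 VA=0x383817F95 (w,kernel):
  L0 @0x2E[14] → 0x54007  P=1,RW=1,US=1,PS=0
  L1 @0x54[28] → 0x55007  P=1,RW=1,US=1,PS=0
  L2 @0x55[23] → 0x57007  P=1,RW=1,US=1,PS=0
  ✓ 0x57F95  — 3 lookups
#6 VA=0xC000031C (r,user):
  L0 @0x2E[3] → 0x51002  P=0,RW=1,US=0,PS=0
  ⇒ fault: PAGE_NOT_PRESENT  — 1 lookups
#7 VA=0x50020C1C5 (r,kernel):
  TLB hit vpn=0x50020C → PA=0x4A1C5

Entries read for #2: 2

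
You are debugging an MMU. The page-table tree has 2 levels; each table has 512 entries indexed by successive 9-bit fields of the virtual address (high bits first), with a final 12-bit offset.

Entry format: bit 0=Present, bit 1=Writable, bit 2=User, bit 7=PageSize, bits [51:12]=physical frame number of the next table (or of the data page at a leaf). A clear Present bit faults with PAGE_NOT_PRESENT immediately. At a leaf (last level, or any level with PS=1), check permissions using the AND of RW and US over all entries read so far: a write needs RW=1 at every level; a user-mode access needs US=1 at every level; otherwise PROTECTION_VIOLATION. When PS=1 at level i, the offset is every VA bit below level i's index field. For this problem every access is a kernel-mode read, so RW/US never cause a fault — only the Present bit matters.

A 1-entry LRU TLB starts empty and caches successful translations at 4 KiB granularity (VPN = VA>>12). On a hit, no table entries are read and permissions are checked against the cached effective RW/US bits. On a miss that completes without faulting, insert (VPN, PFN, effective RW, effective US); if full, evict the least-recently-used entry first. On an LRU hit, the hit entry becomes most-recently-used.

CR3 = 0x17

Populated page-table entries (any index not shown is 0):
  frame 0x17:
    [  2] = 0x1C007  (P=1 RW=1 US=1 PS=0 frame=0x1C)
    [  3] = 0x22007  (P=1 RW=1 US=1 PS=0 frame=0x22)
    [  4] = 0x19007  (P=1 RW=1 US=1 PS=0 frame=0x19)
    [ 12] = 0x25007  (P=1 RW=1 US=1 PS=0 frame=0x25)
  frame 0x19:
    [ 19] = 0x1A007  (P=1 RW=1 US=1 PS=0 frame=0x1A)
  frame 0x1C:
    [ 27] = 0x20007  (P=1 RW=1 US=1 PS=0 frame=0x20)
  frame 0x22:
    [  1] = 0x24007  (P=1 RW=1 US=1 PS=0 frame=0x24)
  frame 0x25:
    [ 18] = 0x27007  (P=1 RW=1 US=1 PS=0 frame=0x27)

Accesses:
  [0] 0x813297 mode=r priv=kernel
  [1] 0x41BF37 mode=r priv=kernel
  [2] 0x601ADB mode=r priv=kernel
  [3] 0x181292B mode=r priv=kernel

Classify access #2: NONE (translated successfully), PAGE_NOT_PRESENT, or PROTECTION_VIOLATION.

Trace:
#0 VA=0x813297 (r,kernel):
  [0] read 0x17 idx=4: raw=0x19007 flags P=1 W=1 U=1 S=0
  [1] read 0x19 idx=19: raw=0x1A007 flags P=1 W=1 U=1 S=0
  ⇒ phys 0x1A297  [2 reads]
#1 VA=0x41BF37 (r,kernel):
  [0] read 0x17 idx=2: raw=0x1C007 flags P=1 W=1 U=1 S=0
  [1] read 0x1C idx=27: raw=0x20007 flags P=1 W=1 U=1 S=0
  ⇒ phys 0x20F37  [2 reads]
#2 VA=0x601ADB (r,kernel):
  [0] read 0x17 idx=3: raw=0x22007 flags P=1 W=1 U=1 S=0
  [1] read 0x22 idx=1: raw=0x24007 flags P=1 W=1 U=1 S=0
  ⇒ phys 0x24ADB  [2 reads]
#3 VA=0x181292B (r,kernel):
  [0] read 0x17 idx=12: raw=0x25007 flags P=1 W=1 U=1 S=0
  [1] read 0x25 idx=18: raw=0x27007 flags P=1 W=1 U=1 S=0
  ⇒ phys 0x2792B  [2 reads]

Access #2 fault: NONE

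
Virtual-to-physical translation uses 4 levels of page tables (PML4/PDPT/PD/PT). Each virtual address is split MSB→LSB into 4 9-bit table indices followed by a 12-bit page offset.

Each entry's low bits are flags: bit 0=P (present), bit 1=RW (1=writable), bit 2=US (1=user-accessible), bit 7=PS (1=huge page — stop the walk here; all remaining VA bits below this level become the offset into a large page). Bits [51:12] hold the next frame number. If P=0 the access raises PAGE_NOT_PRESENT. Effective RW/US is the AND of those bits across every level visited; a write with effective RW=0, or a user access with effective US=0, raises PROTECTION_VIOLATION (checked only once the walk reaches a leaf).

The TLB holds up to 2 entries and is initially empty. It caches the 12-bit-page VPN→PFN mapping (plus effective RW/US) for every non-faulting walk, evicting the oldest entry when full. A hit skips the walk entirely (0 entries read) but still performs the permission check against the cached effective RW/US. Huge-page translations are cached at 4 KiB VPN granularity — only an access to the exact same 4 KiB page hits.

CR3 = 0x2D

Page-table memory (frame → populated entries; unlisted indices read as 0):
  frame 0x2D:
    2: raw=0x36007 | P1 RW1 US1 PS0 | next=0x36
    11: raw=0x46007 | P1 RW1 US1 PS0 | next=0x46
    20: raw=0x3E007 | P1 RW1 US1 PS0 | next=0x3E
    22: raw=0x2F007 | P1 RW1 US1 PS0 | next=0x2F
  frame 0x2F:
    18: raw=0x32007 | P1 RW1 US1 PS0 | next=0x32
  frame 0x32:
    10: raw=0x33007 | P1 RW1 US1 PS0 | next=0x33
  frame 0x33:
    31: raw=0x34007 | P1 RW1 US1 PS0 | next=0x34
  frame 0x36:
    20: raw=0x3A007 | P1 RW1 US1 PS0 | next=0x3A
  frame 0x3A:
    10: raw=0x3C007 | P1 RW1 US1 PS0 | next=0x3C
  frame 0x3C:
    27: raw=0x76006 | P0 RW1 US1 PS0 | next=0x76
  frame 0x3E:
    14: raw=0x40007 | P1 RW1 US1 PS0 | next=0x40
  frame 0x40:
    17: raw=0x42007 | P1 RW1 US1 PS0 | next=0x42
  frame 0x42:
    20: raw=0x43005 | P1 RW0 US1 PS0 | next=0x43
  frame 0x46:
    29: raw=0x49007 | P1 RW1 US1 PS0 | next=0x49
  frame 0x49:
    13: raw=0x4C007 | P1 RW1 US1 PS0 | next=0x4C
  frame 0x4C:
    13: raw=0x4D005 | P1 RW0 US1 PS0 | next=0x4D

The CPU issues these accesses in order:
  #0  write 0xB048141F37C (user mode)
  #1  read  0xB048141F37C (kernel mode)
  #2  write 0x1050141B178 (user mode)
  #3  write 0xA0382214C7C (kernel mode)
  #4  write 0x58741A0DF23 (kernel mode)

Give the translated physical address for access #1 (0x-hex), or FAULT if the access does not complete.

Trace:
#0 VA=0xB048141F37C (w,user):
  L0: frame=0x2D idx=22 entry=0x2F007 [P=1 RW=1 US=1 PS=0]
  L1: frame=0x2F idx=18 entry=0x32007 [P=1 RW=1 US=1 PS=0]
  L2: frame=0x32 idx=10 entry=0x33007 [P=1 RW=1 US=1 PS=0]
  L3: frame=0x33 idx=31 entry=0x34007 [P=1 RW=1 US=1 PS=0]
  ⇒ phys 0x3437C  [4 reads]
#1 VA=0xB048141F37C (r,kernel):
  TLB hit vpn=0xB048141F → PA=0x3437C
#2 VA=0x1050141B178 (w,user):
  L0: frame=0x2D idx=2 entry=0x36007 [P=1 RW=1 US=1 PS=0]
  L1: frame=0x36 idx=20 entry=0x3A007 [P=1 RW=1 US=1 PS=0]
  L2: frame=0x3A idx=10 entry=0x3C007 [P=1 RW=1 US=1 PS=0]
  L3: frame=0x3C idx=27 entry=0x76006 [P=0 RW=1 US=1 PS=0]
  → PAGE_NOT_PRESENT  (4 entries read)
#3 VA=0xA0382214C7C (w,kernel):
  L0: frame=0x2D idx=20 entry=0x3E007 [P=1 RW=1 US=1 PS=0]
  L1: frame=0x3E idx=14 entry=0x40007 [P=1 RW=1 US=1 PS=0]
  L2: frame=0x40 idx=17 entry=0x42007 [P=1 RW=1 US=1 PS=0]
  L3: frame=0x42 idx=20 entry=0x43005 [P=1 RW=0 US=1 PS=0]
  → PROTECTION_VIOLATION  (4 entries read)
#4 VA=0x58741A0DF23 (w,kernel):
  L0: frame=0x2D idx=11 entry=0x46007 [P=1 RW=1 US=1 PS=0]
  L1: frame=0x46 idx=29 entry=0x49007 [P=1 RW=1 US=1 PS=0]
  L2: frame=0x49 idx=13 entry=0x4C007 [P=1 RW=1 US=1 PS=0]
  L3: frame=0x4C idx=13 entry=0x4D005 [P=1 RW=0 US=1 PS=0]
  → PROTECTION_VIOLATION  (4 entries read)

Access #1 PA: 0x3437C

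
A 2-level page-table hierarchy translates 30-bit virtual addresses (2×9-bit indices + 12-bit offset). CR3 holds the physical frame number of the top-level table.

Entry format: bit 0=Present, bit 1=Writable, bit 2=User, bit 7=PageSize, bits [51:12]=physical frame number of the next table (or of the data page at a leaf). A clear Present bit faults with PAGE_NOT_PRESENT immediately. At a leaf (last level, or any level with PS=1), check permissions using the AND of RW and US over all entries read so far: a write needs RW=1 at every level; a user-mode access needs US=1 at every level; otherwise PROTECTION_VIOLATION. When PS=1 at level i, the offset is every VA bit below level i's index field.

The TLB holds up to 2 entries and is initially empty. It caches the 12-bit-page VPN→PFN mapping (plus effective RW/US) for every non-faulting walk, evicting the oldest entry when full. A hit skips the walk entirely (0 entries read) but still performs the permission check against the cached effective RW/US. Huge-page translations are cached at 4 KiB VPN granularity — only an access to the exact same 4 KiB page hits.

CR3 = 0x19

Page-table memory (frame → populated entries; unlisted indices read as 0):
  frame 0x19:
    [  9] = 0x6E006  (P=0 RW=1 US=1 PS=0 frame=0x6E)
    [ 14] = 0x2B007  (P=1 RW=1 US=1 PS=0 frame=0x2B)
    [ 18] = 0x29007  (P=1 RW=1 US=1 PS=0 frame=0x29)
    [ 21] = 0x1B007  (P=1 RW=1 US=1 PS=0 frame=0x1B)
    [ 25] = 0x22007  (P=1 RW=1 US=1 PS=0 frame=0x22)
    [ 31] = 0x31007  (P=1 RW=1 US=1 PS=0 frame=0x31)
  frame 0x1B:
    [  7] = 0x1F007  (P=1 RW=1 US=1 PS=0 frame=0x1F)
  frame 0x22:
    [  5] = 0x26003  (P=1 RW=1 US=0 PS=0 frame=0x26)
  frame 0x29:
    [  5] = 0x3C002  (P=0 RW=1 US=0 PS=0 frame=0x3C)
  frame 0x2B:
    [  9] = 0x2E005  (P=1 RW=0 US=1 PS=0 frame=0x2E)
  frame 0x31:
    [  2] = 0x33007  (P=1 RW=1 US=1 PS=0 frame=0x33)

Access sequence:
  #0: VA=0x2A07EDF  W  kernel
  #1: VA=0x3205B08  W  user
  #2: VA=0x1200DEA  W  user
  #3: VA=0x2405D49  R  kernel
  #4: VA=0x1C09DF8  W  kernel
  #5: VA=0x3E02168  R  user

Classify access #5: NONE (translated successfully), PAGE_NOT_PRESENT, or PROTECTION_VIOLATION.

Walk each access:
#0 VA=0x2A07EDF (w,kernel):
  L0 @0x19[21] → 0x1B007  P=1,RW=1,US=1,PS=0
  L1 @0x1B[7] → 0x1F007  P=1,RW=1,US=1,PS=0
  ✓ 0x1FEDF  — 2 lookups
#1 VA=0x3205B08 (w,user):
  L0 @0x19[25] → 0x22007  P=1,RW=1,US=1,PS=0
  L1 @0x22[5] → 0x26003  P=1,RW=1,US=0,PS=0
  → PROTECTION_VIOLATION  (2 entries read)
#2 VA=0x1200DEA (w,user):
  L0 @0x19[9] → 0x6E006  P=0,RW=1,US=1,PS=0
  → PAGE_NOT_PRESENT  (1 entries read)
#3 VA=0x2405D49 (r,kernel):
  L0 @0x19[18] → 0x29007  P=1,RW=1,US=1,PS=0
  L1 @0x29[5] → 0x3C002  P=0,RW=1,US=0,PS=0
  → PAGE_NOT_PRESENT  (2 entries read)
#4 VA=0x1C09DF8 (w,kernel):
  L0 @0x19[14] → 0x2B007  P=1,RW=1,US=1,PS=0
  L1 @0x2B[9] → 0x2E005  P=1,RW=0,US=1,PS=0
  → PROTECTION_VIOLATION  (2 entries read)
#5 VA=0x3E02168 (r,user):
  L0 @0x19[31] → 0x31007  P=1,RW=1,US=1,PS=0
  L1 @0x31[2] → 0x33007  P=1,RW=1,US=1,PS=0
  ✓ 0x33168  — 2 lookups

Access #5 fault: NONE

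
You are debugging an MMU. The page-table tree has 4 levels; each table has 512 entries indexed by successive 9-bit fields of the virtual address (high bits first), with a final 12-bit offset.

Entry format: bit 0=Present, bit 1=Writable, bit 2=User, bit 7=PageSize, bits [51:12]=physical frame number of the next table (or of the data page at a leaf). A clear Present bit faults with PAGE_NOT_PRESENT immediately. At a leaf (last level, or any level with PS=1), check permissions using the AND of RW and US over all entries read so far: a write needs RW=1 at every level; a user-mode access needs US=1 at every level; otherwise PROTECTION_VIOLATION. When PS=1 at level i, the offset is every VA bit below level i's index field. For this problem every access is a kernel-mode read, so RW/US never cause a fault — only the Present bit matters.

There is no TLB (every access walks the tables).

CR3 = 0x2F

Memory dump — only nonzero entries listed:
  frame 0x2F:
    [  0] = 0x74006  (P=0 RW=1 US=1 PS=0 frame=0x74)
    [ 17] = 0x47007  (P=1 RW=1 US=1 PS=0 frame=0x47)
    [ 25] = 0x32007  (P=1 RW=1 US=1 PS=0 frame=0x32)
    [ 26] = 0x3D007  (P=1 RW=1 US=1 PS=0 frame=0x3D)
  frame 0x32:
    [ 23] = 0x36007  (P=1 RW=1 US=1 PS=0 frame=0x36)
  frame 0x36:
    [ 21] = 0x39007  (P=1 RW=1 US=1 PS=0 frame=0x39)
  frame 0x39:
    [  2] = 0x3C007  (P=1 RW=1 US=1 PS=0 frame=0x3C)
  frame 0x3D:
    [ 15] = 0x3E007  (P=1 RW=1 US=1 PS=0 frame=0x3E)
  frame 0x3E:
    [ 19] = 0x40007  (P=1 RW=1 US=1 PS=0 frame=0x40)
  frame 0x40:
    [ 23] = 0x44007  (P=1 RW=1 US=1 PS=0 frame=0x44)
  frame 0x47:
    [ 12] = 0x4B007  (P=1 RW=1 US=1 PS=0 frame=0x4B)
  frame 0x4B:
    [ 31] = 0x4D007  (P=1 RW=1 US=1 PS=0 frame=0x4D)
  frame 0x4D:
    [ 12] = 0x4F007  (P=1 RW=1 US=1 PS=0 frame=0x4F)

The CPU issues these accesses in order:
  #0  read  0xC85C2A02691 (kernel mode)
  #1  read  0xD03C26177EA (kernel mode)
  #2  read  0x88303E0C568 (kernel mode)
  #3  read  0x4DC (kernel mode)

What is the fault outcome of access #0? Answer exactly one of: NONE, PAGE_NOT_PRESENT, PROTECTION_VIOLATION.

Trace:
#0 VA=0xC85C2A02691 (r,kernel):
  L0: frame=0x2F idx=25 entry=0x32007 [P=1 RW=1 US=1 PS=0]
  L1: frame=0x32 idx=23 entry=0x36007 [P=1 RW=1 US=1 PS=0]
  L2: frame=0x36 idx=21 entry=0x39007 [P=1 RW=1 US=1 PS=0]
  L3: frame=0x39 idx=2 entry=0x3C007 [P=1 RW=1 US=1 PS=0]
  ⇒ phys 0x3C691  [4 reads]
#1 VA=0xD03C26177EA (r,kernel):
  L0: frame=0x2F idx=26 entry=0x3D007 [P=1 RW=1 US=1 PS=0]
  L1: frame=0x3D idx=15 entry=0x3E007 [P=1 RW=1 US=1 PS=0]
  L2: frame=0x3E idx=19 entry=0x40007 [P=1 RW=1 US=1 PS=0]
  L3: frame=0x40 idx=23 entry=0x44007 [P=1 RW=1 US=1 PS=0]
  ⇒ phys 0x447EA  [4 reads]
#2 VA=0x88303E0C568 (r,kernel):
  L0: frame=0x2F idx=17 entry=0x47007 [P=1 RW=1 US=1 PS=0]
  L1: frame=0x47 idx=12 entry=0x4B007 [P=1 RW=1 US=1 PS=0]
  L2: frame=0x4B idx=31 entry=0x4D007 [P=1 RW=1 US=1 PS=0]
  L3: frame=0x4D idx=12 entry=0x4F007 [P=1 RW=1 US=1 PS=0]
  ⇒ phys 0x4F568  [4 reads]
#3 VA=0x4DC (r,kernel):
  L0: frame=0x2F idx=0 entry=0x74006 [P=0 RW=1 US=1 PS=0]
  ✗ PAGE_NOT_PRESENT  [1 reads]

Access #0 fault: NONE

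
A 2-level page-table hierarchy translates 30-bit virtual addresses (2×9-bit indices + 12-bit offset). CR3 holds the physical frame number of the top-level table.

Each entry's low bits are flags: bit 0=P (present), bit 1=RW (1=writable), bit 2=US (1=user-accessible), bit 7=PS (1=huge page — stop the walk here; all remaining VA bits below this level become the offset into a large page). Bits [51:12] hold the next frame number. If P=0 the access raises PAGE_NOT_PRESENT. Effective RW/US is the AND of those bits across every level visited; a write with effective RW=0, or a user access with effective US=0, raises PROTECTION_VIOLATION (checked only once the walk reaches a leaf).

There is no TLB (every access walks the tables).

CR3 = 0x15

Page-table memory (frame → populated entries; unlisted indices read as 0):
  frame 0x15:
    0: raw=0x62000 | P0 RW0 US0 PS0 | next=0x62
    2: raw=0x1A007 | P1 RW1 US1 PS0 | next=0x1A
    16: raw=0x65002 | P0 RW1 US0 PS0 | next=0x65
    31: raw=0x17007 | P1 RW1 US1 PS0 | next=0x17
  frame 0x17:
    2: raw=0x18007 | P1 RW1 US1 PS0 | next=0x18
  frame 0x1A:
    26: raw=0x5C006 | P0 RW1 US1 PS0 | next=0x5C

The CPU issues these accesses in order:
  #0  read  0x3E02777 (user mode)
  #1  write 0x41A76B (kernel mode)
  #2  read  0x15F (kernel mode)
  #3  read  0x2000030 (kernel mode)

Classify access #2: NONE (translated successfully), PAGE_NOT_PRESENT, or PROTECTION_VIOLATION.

Trace:
#0 VA=0x3E02777 (r,user):
  lvl0: tbl 0x15, slot 31 ⇒ 0x17007 (P1/RW1/US1/PS0)
  lvl1: tbl 0x17, slot 2 ⇒ 0x18007 (P1/RW1/US1/PS0)
  ✓ 0x18777  — 2 lookups
#1 VA=0x41A76B (w,kernel):
  lvl0: tbl 0x15, slot 2 ⇒ 0x1A007 (P1/RW1/US1/PS0)
  lvl1: tbl 0x1A, slot 26 ⇒ 0x5C006 (P0/RW1/US1/PS0)
  ⇒ fault: PAGE_NOT_PRESENT  — 2 lookups
#2 VA=0x15F (r,kernel):
  lvl0: tbl 0x15, slot 0 ⇒ 0x62000 (P0/RW0/US0/PS0)
  ⇒ fault: PAGE_NOT_PRESENT  — 1 lookups
#3 VA=0x2000030 (r,kernel):
  lvl0: tbl 0x15, slot 16 ⇒ 0x65002 (P0/RW1/US0/PS0)
  ⇒ fault: PAGE_NOT_PRESENT  — 1 lookups

Access #2 fault: PAGE_NOT_PRESENT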